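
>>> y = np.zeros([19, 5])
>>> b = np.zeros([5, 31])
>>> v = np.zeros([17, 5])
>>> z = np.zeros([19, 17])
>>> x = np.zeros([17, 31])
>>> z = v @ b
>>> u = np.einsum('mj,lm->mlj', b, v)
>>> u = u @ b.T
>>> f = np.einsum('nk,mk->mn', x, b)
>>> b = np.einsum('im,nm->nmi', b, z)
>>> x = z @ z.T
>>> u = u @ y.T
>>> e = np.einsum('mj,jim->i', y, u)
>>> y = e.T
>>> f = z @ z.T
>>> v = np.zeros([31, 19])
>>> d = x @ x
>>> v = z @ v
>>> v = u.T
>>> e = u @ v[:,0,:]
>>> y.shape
(17,)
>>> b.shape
(17, 31, 5)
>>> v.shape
(19, 17, 5)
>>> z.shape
(17, 31)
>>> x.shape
(17, 17)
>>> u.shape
(5, 17, 19)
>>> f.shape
(17, 17)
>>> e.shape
(5, 17, 5)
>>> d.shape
(17, 17)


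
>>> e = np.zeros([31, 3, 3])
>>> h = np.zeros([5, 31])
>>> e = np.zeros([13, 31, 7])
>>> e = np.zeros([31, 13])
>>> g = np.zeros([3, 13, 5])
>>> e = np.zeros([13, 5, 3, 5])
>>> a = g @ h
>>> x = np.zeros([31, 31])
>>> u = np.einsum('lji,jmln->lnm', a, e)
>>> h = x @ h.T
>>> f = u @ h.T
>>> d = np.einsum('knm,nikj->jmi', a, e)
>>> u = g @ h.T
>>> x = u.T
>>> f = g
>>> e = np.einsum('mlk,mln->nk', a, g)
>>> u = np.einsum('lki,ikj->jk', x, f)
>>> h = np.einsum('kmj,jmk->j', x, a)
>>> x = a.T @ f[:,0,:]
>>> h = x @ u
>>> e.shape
(5, 31)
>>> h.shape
(31, 13, 13)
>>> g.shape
(3, 13, 5)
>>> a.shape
(3, 13, 31)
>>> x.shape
(31, 13, 5)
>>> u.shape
(5, 13)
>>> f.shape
(3, 13, 5)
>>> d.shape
(5, 31, 5)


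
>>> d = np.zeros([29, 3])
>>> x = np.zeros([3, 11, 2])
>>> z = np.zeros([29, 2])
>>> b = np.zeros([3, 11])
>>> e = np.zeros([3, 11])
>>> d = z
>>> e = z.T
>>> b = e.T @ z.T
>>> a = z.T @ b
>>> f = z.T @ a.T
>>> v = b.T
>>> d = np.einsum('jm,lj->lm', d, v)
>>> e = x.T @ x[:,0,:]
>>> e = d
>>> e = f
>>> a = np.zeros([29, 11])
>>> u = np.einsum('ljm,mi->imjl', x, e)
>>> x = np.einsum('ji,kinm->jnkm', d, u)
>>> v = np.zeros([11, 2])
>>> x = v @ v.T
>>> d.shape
(29, 2)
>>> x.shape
(11, 11)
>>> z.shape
(29, 2)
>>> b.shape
(29, 29)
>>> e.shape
(2, 2)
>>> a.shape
(29, 11)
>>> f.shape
(2, 2)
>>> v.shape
(11, 2)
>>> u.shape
(2, 2, 11, 3)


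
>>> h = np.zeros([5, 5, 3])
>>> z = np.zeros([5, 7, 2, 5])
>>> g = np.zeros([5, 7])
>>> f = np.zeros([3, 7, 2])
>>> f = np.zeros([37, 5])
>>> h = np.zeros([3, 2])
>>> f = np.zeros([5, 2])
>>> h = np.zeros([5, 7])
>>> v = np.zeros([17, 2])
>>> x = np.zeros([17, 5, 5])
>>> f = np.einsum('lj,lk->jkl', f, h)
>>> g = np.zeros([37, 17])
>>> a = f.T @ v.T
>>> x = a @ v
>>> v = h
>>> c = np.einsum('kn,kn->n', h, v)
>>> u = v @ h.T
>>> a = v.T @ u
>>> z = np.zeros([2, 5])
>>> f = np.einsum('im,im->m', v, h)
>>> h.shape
(5, 7)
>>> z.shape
(2, 5)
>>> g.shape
(37, 17)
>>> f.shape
(7,)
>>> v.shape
(5, 7)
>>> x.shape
(5, 7, 2)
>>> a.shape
(7, 5)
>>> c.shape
(7,)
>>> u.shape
(5, 5)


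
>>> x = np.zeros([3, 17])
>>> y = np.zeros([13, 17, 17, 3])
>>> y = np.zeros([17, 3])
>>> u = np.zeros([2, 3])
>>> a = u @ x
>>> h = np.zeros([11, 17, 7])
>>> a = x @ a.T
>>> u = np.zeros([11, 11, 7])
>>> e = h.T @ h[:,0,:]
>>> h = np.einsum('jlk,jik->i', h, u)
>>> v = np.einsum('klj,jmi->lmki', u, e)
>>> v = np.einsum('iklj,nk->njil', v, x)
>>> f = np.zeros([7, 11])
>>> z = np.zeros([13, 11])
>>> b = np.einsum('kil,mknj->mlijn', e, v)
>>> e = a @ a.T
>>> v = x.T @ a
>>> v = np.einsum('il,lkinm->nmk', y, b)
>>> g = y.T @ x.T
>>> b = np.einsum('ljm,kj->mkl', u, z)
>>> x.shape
(3, 17)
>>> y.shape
(17, 3)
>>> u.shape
(11, 11, 7)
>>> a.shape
(3, 2)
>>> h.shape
(11,)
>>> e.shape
(3, 3)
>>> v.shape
(11, 11, 7)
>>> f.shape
(7, 11)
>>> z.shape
(13, 11)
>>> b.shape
(7, 13, 11)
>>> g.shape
(3, 3)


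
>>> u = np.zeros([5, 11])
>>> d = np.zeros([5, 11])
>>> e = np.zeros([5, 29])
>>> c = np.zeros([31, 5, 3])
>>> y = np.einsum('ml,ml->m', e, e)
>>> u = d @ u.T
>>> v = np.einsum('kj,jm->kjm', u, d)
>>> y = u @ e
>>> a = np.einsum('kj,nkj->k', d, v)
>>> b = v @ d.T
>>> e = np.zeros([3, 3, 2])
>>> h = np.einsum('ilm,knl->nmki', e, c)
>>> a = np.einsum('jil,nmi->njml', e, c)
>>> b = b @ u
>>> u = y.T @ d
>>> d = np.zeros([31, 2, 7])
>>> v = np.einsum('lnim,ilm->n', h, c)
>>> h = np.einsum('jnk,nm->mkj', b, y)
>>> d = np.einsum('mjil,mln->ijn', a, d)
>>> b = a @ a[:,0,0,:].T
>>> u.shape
(29, 11)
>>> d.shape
(5, 3, 7)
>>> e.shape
(3, 3, 2)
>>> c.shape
(31, 5, 3)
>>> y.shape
(5, 29)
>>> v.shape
(2,)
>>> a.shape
(31, 3, 5, 2)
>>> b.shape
(31, 3, 5, 31)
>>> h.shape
(29, 5, 5)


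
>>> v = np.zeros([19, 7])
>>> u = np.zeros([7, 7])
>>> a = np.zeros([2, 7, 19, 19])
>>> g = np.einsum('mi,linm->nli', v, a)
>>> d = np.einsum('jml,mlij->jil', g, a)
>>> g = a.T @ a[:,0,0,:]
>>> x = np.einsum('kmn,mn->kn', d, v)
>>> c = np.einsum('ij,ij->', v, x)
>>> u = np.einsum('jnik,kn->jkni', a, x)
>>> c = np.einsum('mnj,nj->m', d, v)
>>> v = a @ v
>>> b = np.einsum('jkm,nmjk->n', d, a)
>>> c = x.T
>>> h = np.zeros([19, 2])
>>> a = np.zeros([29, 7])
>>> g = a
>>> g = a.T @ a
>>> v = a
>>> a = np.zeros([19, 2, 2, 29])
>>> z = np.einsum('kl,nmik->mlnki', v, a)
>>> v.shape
(29, 7)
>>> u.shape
(2, 19, 7, 19)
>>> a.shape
(19, 2, 2, 29)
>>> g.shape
(7, 7)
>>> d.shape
(19, 19, 7)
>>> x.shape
(19, 7)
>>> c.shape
(7, 19)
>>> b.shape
(2,)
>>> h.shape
(19, 2)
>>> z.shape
(2, 7, 19, 29, 2)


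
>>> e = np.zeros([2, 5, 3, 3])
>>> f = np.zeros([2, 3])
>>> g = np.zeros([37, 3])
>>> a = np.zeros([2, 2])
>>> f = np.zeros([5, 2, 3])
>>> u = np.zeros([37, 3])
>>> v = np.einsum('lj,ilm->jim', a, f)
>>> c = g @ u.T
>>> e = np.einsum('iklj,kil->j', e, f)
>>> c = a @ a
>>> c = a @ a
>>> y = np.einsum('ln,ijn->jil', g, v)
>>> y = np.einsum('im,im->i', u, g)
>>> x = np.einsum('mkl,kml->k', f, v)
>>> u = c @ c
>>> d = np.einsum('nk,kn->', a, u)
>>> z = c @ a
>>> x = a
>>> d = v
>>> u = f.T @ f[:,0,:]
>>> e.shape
(3,)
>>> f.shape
(5, 2, 3)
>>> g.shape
(37, 3)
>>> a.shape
(2, 2)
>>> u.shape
(3, 2, 3)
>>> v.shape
(2, 5, 3)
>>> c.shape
(2, 2)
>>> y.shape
(37,)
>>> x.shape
(2, 2)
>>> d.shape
(2, 5, 3)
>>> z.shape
(2, 2)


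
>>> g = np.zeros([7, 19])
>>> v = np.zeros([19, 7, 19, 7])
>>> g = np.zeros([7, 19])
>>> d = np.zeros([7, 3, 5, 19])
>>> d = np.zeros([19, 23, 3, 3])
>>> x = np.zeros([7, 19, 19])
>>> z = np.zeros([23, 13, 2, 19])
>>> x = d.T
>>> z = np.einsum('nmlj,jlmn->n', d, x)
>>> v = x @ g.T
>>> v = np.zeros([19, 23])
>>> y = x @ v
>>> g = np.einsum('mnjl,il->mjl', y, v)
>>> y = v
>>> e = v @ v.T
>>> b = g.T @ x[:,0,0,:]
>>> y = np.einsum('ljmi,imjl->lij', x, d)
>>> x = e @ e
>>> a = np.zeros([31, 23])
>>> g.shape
(3, 23, 23)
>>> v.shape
(19, 23)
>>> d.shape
(19, 23, 3, 3)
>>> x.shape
(19, 19)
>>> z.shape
(19,)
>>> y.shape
(3, 19, 3)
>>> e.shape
(19, 19)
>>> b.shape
(23, 23, 19)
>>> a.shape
(31, 23)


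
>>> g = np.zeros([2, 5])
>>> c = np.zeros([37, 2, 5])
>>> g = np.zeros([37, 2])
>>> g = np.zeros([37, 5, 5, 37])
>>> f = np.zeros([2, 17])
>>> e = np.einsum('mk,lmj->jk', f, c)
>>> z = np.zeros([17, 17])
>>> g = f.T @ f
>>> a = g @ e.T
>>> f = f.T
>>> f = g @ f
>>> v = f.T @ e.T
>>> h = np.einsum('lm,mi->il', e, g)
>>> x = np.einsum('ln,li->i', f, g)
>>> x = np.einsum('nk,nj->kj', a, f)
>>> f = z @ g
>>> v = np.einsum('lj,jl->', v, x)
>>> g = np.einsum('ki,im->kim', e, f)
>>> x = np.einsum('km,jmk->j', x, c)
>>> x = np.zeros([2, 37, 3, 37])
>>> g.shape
(5, 17, 17)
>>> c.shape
(37, 2, 5)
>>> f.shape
(17, 17)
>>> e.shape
(5, 17)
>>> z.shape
(17, 17)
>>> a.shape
(17, 5)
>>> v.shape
()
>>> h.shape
(17, 5)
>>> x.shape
(2, 37, 3, 37)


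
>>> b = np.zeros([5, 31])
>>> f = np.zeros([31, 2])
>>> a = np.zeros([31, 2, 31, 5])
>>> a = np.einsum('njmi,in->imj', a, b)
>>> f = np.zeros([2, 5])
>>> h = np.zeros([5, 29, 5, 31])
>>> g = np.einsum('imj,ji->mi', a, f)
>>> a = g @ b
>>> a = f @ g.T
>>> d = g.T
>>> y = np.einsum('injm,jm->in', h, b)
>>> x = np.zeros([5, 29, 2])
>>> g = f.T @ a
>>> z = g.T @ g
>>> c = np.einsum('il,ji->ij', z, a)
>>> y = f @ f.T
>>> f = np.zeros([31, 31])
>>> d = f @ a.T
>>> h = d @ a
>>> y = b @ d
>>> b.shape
(5, 31)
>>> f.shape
(31, 31)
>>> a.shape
(2, 31)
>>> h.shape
(31, 31)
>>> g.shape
(5, 31)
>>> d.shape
(31, 2)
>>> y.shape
(5, 2)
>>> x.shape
(5, 29, 2)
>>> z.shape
(31, 31)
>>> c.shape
(31, 2)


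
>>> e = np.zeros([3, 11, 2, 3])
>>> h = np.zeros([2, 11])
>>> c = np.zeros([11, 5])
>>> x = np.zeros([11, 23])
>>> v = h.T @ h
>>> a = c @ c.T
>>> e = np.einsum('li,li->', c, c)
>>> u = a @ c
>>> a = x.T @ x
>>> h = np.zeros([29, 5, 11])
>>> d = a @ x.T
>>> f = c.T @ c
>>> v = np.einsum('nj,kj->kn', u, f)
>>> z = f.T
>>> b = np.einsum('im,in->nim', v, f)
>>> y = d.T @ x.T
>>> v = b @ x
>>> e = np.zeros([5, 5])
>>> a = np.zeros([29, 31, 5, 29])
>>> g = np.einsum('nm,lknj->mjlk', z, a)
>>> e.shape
(5, 5)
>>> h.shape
(29, 5, 11)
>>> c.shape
(11, 5)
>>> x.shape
(11, 23)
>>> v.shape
(5, 5, 23)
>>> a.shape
(29, 31, 5, 29)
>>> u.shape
(11, 5)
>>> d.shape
(23, 11)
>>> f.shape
(5, 5)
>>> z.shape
(5, 5)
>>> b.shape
(5, 5, 11)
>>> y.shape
(11, 11)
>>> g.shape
(5, 29, 29, 31)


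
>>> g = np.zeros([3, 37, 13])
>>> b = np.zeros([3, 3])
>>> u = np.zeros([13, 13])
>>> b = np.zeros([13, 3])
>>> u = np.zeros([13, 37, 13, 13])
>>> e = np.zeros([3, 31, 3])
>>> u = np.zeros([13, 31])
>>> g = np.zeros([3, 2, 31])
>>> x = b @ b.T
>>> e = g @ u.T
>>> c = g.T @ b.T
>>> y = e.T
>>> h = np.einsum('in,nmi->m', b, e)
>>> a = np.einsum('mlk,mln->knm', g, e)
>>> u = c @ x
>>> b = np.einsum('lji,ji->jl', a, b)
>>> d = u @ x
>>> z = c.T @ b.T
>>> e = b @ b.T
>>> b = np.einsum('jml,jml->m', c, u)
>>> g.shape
(3, 2, 31)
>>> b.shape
(2,)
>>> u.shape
(31, 2, 13)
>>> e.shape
(13, 13)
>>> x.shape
(13, 13)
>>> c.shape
(31, 2, 13)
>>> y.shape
(13, 2, 3)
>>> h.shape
(2,)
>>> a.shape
(31, 13, 3)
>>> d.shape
(31, 2, 13)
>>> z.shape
(13, 2, 13)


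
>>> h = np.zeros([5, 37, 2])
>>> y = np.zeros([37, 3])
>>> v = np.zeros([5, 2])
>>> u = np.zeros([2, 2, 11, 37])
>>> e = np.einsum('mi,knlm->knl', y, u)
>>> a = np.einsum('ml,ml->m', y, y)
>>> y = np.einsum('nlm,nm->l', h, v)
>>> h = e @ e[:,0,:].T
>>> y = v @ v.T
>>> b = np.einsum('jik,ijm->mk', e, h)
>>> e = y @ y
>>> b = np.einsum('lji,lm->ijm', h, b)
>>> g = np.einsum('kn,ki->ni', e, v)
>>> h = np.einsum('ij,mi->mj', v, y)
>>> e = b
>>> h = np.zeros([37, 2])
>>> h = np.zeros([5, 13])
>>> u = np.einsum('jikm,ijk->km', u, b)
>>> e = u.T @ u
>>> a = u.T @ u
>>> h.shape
(5, 13)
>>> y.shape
(5, 5)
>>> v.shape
(5, 2)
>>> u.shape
(11, 37)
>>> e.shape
(37, 37)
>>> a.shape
(37, 37)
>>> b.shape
(2, 2, 11)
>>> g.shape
(5, 2)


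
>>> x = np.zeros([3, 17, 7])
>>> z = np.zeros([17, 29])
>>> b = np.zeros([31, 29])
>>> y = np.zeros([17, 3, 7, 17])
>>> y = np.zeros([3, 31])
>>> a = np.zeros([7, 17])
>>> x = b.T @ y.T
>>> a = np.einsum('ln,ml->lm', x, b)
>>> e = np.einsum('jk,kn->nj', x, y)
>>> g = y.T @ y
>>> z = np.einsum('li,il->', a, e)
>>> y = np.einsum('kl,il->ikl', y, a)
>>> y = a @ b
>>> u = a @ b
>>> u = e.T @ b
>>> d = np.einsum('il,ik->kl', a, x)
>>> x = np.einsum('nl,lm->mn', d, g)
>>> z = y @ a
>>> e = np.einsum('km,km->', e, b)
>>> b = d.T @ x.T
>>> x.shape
(31, 3)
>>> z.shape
(29, 31)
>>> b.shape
(31, 31)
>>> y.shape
(29, 29)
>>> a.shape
(29, 31)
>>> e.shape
()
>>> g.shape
(31, 31)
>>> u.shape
(29, 29)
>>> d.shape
(3, 31)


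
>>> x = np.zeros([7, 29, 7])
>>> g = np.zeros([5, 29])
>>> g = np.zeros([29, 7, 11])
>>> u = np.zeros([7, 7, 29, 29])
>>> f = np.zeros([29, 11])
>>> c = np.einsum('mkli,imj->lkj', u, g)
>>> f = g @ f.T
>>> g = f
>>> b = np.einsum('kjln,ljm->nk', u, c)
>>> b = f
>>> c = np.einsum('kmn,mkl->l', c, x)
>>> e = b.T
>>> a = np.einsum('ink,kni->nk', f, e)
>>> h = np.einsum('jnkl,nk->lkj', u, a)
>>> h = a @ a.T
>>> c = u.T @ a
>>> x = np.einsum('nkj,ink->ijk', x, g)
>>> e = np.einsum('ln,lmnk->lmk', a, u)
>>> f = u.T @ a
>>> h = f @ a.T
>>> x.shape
(29, 7, 29)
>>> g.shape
(29, 7, 29)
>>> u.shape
(7, 7, 29, 29)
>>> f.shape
(29, 29, 7, 29)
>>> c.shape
(29, 29, 7, 29)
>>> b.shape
(29, 7, 29)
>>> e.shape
(7, 7, 29)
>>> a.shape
(7, 29)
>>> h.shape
(29, 29, 7, 7)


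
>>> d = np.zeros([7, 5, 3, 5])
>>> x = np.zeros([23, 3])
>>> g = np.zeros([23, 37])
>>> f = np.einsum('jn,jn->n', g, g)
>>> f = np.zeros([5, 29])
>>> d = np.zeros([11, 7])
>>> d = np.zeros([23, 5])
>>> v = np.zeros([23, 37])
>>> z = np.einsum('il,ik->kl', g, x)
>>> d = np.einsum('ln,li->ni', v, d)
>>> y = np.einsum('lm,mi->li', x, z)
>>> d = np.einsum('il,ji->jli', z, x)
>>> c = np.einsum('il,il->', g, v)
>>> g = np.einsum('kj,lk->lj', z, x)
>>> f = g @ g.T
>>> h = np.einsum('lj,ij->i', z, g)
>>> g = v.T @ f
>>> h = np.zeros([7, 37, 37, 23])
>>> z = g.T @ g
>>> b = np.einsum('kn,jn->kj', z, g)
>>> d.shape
(23, 37, 3)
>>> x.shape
(23, 3)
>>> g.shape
(37, 23)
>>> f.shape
(23, 23)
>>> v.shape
(23, 37)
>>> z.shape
(23, 23)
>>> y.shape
(23, 37)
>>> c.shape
()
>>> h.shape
(7, 37, 37, 23)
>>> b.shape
(23, 37)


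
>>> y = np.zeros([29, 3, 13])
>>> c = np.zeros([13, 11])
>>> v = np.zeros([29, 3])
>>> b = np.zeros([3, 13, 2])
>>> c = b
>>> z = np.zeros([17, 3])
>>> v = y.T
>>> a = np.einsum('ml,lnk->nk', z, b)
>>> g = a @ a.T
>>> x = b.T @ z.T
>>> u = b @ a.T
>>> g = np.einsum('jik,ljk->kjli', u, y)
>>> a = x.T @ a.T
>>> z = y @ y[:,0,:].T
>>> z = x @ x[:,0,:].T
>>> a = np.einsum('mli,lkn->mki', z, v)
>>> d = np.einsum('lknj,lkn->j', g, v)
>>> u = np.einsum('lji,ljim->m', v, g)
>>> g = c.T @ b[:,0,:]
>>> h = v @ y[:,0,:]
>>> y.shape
(29, 3, 13)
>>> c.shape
(3, 13, 2)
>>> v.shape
(13, 3, 29)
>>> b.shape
(3, 13, 2)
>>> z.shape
(2, 13, 2)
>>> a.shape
(2, 3, 2)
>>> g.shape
(2, 13, 2)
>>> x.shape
(2, 13, 17)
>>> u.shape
(13,)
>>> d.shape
(13,)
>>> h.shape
(13, 3, 13)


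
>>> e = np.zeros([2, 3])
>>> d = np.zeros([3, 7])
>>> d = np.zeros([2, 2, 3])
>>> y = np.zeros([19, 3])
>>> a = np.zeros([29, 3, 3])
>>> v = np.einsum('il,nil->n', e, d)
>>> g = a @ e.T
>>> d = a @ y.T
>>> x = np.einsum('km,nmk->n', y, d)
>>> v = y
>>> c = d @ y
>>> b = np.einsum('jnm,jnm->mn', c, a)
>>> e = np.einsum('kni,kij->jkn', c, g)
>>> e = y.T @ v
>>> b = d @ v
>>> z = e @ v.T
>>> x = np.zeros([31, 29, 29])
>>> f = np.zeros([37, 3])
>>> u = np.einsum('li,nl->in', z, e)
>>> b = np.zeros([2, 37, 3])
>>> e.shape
(3, 3)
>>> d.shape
(29, 3, 19)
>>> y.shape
(19, 3)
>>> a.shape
(29, 3, 3)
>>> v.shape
(19, 3)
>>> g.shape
(29, 3, 2)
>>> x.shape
(31, 29, 29)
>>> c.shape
(29, 3, 3)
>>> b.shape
(2, 37, 3)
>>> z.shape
(3, 19)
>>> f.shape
(37, 3)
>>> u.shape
(19, 3)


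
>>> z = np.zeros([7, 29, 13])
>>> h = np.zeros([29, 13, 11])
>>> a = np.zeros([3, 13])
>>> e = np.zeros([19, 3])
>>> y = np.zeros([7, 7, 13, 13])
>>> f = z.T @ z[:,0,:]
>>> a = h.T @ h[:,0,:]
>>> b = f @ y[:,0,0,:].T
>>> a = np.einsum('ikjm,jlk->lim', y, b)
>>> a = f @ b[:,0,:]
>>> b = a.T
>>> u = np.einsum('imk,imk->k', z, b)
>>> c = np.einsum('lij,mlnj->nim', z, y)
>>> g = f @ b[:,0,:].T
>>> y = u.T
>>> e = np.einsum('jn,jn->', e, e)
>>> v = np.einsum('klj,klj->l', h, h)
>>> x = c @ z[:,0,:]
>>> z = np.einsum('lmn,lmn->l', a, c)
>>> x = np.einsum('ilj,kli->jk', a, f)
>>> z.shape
(13,)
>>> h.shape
(29, 13, 11)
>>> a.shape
(13, 29, 7)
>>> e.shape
()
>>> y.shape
(13,)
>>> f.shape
(13, 29, 13)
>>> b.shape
(7, 29, 13)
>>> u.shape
(13,)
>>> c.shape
(13, 29, 7)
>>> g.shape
(13, 29, 7)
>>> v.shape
(13,)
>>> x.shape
(7, 13)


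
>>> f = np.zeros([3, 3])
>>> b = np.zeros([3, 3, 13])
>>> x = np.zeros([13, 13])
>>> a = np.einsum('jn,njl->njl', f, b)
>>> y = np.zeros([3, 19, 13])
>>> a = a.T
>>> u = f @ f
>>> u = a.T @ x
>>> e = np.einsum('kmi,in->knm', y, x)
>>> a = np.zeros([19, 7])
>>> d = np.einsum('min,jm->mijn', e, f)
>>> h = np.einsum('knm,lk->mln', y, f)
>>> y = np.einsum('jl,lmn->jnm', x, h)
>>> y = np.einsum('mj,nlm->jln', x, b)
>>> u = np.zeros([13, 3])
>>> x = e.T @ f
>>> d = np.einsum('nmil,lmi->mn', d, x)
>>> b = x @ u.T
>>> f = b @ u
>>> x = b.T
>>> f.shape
(19, 13, 3)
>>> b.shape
(19, 13, 13)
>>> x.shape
(13, 13, 19)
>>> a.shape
(19, 7)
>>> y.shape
(13, 3, 3)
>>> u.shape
(13, 3)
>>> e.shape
(3, 13, 19)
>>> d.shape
(13, 3)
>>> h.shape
(13, 3, 19)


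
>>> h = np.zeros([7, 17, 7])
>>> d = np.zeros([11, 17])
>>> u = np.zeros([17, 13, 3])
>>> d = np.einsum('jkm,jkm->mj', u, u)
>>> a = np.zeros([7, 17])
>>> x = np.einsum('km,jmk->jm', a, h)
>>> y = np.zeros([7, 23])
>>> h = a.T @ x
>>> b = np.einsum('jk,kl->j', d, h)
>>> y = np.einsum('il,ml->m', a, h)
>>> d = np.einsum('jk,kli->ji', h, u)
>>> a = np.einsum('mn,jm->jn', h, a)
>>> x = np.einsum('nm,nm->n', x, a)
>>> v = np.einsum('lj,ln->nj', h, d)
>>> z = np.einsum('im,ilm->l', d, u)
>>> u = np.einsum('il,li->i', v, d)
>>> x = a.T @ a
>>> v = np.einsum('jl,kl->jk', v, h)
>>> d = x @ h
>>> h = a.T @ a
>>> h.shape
(17, 17)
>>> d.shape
(17, 17)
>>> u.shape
(3,)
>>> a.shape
(7, 17)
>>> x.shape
(17, 17)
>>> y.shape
(17,)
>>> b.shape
(3,)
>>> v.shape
(3, 17)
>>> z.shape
(13,)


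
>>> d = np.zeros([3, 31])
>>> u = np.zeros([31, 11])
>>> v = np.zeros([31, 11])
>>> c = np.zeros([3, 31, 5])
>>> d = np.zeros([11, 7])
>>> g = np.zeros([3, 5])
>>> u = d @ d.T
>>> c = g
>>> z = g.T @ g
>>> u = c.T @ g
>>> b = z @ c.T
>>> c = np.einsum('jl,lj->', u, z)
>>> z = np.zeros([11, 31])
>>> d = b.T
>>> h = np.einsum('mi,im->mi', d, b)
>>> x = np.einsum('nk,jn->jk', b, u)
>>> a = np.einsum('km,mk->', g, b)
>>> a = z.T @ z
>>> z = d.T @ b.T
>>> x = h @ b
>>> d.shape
(3, 5)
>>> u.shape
(5, 5)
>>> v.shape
(31, 11)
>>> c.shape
()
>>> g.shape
(3, 5)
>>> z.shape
(5, 5)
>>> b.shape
(5, 3)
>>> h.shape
(3, 5)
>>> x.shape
(3, 3)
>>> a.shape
(31, 31)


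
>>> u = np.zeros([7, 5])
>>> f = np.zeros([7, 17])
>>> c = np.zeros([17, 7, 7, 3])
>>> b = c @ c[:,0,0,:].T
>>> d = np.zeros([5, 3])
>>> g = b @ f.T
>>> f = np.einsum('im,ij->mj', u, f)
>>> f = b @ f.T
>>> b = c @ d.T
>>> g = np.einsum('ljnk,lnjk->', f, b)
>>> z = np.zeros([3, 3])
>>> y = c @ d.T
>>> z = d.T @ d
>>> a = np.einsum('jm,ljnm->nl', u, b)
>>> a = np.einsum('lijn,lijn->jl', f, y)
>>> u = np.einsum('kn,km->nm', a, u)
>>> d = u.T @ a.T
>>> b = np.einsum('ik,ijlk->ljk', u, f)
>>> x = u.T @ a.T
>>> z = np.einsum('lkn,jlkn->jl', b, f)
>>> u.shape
(17, 5)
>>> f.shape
(17, 7, 7, 5)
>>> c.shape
(17, 7, 7, 3)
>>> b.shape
(7, 7, 5)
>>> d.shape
(5, 7)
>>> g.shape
()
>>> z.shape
(17, 7)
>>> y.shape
(17, 7, 7, 5)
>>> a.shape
(7, 17)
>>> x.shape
(5, 7)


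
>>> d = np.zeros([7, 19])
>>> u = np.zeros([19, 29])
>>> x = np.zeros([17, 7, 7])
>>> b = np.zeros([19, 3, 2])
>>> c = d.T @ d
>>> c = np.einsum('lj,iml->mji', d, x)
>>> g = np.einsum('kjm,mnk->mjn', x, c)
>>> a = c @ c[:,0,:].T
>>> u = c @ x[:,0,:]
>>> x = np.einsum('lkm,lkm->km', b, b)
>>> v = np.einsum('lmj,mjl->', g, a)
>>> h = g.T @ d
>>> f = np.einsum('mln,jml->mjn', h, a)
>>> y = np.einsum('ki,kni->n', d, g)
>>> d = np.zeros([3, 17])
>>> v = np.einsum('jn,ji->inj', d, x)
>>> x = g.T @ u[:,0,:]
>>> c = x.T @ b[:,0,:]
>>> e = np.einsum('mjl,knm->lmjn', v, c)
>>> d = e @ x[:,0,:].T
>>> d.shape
(3, 2, 17, 19)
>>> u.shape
(7, 19, 7)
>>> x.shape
(19, 7, 7)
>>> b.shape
(19, 3, 2)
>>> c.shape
(7, 7, 2)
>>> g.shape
(7, 7, 19)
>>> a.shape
(7, 19, 7)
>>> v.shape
(2, 17, 3)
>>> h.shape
(19, 7, 19)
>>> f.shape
(19, 7, 19)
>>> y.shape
(7,)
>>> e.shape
(3, 2, 17, 7)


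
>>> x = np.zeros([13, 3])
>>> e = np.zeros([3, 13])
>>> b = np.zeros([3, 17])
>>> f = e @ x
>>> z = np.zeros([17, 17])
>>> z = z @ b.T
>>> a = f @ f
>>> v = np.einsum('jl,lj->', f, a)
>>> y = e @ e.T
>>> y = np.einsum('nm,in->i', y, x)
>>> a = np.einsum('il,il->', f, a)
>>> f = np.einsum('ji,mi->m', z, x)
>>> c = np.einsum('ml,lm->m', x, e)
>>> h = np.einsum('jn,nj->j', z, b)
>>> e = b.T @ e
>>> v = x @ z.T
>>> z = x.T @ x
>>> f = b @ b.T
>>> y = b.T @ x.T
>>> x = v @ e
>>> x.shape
(13, 13)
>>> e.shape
(17, 13)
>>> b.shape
(3, 17)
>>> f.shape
(3, 3)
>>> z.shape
(3, 3)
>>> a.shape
()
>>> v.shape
(13, 17)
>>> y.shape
(17, 13)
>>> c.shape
(13,)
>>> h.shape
(17,)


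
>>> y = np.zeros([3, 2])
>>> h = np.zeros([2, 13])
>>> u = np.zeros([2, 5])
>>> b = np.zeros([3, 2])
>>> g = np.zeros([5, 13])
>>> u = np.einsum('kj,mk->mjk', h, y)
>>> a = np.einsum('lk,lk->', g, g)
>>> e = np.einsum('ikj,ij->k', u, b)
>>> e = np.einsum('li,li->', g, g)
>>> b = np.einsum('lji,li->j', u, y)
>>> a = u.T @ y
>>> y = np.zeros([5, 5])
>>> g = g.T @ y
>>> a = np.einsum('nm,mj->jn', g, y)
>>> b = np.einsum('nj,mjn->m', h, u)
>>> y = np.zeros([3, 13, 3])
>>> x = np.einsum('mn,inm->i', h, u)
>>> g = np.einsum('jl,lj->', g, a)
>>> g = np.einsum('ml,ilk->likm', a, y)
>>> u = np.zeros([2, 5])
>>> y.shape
(3, 13, 3)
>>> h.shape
(2, 13)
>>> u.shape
(2, 5)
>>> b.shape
(3,)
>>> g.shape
(13, 3, 3, 5)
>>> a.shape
(5, 13)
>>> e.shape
()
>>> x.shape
(3,)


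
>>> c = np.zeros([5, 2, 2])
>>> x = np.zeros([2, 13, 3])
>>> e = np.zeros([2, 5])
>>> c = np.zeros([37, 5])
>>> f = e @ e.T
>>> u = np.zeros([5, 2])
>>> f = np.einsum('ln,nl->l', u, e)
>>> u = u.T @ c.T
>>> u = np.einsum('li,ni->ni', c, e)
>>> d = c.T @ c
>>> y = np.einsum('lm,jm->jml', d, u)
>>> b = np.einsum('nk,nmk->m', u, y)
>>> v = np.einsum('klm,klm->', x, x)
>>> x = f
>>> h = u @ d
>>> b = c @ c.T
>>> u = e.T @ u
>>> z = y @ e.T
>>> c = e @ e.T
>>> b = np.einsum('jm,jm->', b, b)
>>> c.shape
(2, 2)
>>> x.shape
(5,)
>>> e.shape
(2, 5)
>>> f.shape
(5,)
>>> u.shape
(5, 5)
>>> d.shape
(5, 5)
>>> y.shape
(2, 5, 5)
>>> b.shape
()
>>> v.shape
()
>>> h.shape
(2, 5)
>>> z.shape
(2, 5, 2)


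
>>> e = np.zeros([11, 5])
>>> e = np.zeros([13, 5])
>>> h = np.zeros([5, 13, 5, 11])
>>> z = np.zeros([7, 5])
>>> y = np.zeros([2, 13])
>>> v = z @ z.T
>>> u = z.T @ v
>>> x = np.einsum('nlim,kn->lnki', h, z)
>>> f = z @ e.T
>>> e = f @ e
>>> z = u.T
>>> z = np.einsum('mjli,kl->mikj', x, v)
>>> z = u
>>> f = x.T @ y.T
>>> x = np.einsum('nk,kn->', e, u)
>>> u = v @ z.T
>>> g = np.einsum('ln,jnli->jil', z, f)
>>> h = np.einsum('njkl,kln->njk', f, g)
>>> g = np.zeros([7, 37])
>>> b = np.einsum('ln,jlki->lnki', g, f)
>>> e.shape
(7, 5)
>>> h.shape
(5, 7, 5)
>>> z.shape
(5, 7)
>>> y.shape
(2, 13)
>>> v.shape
(7, 7)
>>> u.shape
(7, 5)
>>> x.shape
()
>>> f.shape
(5, 7, 5, 2)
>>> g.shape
(7, 37)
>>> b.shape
(7, 37, 5, 2)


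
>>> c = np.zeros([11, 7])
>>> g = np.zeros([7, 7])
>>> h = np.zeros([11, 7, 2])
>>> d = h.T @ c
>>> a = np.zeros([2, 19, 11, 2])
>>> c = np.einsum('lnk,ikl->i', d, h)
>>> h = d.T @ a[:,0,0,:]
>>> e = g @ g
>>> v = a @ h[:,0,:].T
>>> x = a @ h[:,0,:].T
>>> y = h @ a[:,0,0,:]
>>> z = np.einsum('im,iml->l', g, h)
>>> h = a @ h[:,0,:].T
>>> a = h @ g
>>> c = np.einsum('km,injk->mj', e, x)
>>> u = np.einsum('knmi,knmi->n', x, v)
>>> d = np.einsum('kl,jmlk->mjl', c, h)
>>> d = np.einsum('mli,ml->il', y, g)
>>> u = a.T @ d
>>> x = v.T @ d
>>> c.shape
(7, 11)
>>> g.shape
(7, 7)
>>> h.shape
(2, 19, 11, 7)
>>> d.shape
(2, 7)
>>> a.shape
(2, 19, 11, 7)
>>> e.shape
(7, 7)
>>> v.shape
(2, 19, 11, 7)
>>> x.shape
(7, 11, 19, 7)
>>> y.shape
(7, 7, 2)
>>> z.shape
(2,)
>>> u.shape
(7, 11, 19, 7)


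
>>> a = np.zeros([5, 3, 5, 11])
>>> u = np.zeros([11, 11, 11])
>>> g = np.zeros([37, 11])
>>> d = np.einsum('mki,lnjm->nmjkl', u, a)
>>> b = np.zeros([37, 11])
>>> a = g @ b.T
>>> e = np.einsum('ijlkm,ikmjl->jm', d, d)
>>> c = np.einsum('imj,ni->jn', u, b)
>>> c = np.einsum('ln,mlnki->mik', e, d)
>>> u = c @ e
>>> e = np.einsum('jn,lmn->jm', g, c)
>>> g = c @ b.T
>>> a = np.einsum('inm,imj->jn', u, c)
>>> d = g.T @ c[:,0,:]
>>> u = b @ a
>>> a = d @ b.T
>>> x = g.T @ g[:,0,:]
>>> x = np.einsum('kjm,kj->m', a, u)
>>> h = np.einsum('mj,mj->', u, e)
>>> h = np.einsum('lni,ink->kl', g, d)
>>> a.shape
(37, 5, 37)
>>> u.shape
(37, 5)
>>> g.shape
(3, 5, 37)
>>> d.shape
(37, 5, 11)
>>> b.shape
(37, 11)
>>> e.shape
(37, 5)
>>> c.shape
(3, 5, 11)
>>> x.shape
(37,)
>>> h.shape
(11, 3)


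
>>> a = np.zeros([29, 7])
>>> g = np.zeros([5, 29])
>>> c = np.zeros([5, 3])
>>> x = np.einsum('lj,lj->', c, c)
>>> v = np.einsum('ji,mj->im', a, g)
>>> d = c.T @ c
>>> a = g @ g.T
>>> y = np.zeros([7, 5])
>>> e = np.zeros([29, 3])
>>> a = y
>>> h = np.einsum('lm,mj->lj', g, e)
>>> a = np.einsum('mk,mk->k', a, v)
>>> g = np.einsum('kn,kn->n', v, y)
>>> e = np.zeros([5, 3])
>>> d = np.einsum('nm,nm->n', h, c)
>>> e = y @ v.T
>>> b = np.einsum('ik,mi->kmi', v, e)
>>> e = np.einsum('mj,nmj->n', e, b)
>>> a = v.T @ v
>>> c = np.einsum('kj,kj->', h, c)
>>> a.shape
(5, 5)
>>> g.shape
(5,)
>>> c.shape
()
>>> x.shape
()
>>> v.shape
(7, 5)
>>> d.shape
(5,)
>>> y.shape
(7, 5)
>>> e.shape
(5,)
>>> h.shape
(5, 3)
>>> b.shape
(5, 7, 7)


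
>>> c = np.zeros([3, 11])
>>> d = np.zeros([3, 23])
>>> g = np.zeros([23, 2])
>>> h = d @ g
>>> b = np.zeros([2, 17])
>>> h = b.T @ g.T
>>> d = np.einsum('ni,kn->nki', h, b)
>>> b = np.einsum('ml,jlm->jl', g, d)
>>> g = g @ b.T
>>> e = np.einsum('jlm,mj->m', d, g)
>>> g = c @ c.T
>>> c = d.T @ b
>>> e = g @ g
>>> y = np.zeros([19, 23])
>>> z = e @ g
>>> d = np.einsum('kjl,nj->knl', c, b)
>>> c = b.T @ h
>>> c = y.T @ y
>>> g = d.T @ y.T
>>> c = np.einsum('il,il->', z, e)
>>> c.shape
()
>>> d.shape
(23, 17, 2)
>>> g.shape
(2, 17, 19)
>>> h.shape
(17, 23)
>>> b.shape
(17, 2)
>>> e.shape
(3, 3)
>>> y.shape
(19, 23)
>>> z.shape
(3, 3)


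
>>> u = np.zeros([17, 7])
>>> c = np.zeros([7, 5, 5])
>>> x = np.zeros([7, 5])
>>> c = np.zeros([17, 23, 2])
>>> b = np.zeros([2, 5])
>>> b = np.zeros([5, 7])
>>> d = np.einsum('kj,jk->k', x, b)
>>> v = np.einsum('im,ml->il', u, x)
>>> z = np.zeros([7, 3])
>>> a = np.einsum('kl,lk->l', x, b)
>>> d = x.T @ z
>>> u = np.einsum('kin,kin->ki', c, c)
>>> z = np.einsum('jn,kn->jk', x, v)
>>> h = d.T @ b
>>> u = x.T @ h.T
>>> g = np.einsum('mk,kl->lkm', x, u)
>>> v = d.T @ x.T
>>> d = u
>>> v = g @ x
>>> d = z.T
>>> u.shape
(5, 3)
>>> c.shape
(17, 23, 2)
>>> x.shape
(7, 5)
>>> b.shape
(5, 7)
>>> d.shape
(17, 7)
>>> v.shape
(3, 5, 5)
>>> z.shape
(7, 17)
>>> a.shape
(5,)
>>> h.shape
(3, 7)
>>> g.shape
(3, 5, 7)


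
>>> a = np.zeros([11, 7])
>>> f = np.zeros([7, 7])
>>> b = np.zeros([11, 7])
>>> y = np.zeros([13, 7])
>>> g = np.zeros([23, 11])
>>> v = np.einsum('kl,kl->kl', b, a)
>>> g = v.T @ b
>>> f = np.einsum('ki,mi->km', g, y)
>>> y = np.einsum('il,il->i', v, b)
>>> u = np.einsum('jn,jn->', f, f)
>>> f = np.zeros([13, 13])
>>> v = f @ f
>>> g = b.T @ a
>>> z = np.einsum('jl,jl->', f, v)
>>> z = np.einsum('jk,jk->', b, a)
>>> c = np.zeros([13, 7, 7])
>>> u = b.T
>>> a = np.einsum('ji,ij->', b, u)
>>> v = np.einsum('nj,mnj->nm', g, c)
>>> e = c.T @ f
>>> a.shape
()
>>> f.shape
(13, 13)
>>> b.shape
(11, 7)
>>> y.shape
(11,)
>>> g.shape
(7, 7)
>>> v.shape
(7, 13)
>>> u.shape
(7, 11)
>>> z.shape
()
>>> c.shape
(13, 7, 7)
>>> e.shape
(7, 7, 13)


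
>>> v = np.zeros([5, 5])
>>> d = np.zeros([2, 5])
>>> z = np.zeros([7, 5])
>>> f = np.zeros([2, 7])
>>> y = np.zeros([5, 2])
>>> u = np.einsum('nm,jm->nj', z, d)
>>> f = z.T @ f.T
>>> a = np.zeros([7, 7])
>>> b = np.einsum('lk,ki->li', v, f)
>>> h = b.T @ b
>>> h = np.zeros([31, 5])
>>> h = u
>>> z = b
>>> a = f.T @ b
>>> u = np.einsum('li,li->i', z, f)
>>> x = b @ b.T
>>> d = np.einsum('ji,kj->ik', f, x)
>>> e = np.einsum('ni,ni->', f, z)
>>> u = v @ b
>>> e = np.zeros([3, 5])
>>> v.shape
(5, 5)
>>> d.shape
(2, 5)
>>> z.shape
(5, 2)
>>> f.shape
(5, 2)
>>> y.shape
(5, 2)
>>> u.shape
(5, 2)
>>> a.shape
(2, 2)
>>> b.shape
(5, 2)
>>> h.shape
(7, 2)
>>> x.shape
(5, 5)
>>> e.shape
(3, 5)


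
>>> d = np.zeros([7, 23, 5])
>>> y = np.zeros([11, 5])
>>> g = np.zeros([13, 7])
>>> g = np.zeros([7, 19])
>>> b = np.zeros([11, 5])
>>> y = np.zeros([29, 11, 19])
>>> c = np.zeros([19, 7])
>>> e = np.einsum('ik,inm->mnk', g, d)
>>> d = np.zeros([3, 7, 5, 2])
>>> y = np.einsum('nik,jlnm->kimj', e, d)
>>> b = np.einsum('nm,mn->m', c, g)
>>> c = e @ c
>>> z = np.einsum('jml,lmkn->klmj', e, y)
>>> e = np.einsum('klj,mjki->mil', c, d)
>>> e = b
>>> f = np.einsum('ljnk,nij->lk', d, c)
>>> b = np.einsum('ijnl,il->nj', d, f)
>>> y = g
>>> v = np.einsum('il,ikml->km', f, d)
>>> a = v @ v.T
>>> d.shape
(3, 7, 5, 2)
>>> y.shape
(7, 19)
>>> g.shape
(7, 19)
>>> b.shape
(5, 7)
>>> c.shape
(5, 23, 7)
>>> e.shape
(7,)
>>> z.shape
(2, 19, 23, 5)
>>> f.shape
(3, 2)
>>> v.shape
(7, 5)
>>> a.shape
(7, 7)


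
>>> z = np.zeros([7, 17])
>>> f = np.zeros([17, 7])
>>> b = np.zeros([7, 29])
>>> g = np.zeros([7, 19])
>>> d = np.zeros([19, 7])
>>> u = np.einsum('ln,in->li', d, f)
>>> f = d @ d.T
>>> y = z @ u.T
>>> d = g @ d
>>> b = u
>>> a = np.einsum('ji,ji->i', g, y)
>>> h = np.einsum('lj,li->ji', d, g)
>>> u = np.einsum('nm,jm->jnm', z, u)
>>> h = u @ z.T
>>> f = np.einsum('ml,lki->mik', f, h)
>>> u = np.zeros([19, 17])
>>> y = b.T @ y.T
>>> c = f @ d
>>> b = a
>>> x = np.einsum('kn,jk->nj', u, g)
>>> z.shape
(7, 17)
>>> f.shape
(19, 7, 7)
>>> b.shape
(19,)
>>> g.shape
(7, 19)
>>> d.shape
(7, 7)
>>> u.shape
(19, 17)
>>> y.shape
(17, 7)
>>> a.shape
(19,)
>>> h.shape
(19, 7, 7)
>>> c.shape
(19, 7, 7)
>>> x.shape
(17, 7)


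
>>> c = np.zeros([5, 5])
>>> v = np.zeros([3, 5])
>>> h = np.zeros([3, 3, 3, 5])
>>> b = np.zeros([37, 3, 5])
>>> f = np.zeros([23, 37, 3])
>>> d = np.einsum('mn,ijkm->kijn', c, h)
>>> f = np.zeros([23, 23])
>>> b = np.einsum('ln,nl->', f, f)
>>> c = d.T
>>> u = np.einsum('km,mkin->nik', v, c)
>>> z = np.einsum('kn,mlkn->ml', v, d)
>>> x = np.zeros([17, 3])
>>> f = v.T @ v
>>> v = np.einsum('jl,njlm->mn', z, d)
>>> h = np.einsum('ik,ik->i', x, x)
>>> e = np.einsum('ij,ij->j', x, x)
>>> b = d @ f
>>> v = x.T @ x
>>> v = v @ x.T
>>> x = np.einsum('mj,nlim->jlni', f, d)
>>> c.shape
(5, 3, 3, 3)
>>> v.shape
(3, 17)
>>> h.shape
(17,)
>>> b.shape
(3, 3, 3, 5)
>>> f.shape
(5, 5)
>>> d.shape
(3, 3, 3, 5)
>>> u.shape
(3, 3, 3)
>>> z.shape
(3, 3)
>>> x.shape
(5, 3, 3, 3)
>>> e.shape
(3,)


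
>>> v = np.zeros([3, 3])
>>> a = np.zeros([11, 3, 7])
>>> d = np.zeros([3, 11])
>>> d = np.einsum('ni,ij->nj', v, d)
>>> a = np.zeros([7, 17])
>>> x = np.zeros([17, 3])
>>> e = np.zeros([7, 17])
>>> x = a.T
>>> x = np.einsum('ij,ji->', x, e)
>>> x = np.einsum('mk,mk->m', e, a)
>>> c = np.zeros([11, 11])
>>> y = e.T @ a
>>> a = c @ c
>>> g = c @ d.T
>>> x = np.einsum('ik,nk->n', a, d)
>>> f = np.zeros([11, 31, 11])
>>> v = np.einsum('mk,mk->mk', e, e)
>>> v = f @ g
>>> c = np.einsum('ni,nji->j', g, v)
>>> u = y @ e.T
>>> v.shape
(11, 31, 3)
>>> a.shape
(11, 11)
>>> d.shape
(3, 11)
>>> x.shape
(3,)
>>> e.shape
(7, 17)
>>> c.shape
(31,)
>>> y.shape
(17, 17)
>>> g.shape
(11, 3)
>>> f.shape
(11, 31, 11)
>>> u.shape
(17, 7)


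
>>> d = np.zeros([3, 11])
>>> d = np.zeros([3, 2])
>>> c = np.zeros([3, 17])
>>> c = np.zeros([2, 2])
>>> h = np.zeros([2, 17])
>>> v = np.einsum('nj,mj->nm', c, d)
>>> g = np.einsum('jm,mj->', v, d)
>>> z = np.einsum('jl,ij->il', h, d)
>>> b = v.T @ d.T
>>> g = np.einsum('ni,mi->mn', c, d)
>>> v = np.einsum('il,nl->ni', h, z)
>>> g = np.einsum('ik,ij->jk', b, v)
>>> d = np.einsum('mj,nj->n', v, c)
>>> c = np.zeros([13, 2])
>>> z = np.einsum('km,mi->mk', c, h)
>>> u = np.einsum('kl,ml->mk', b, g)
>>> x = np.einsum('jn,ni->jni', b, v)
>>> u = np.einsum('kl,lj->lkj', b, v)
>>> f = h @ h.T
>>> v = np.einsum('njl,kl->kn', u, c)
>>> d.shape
(2,)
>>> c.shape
(13, 2)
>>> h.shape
(2, 17)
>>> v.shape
(13, 3)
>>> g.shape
(2, 3)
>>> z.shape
(2, 13)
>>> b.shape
(3, 3)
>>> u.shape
(3, 3, 2)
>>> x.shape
(3, 3, 2)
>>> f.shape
(2, 2)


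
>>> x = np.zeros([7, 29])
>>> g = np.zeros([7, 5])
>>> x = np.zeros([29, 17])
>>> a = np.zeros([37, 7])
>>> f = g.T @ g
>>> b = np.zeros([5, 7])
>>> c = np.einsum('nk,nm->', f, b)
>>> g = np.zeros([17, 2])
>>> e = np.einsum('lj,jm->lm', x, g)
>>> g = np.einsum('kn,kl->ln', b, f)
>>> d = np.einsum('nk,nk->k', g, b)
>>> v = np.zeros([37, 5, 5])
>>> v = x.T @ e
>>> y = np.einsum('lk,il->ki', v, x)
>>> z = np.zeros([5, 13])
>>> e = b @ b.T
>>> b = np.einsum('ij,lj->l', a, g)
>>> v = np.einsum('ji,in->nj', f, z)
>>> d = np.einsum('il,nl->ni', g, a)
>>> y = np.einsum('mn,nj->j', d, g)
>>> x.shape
(29, 17)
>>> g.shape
(5, 7)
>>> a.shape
(37, 7)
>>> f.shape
(5, 5)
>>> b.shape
(5,)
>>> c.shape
()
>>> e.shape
(5, 5)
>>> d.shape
(37, 5)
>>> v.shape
(13, 5)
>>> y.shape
(7,)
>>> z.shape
(5, 13)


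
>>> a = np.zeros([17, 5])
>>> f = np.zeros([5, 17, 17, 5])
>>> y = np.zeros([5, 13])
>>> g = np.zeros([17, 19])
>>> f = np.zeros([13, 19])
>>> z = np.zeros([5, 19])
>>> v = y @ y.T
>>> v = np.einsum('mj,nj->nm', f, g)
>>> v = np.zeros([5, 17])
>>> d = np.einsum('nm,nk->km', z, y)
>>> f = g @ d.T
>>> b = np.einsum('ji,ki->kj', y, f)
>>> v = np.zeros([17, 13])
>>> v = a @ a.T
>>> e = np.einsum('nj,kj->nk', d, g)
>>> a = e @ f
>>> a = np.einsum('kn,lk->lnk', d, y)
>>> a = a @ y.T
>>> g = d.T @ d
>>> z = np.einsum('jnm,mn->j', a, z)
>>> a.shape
(5, 19, 5)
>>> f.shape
(17, 13)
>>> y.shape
(5, 13)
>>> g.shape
(19, 19)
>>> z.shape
(5,)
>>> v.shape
(17, 17)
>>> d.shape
(13, 19)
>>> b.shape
(17, 5)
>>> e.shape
(13, 17)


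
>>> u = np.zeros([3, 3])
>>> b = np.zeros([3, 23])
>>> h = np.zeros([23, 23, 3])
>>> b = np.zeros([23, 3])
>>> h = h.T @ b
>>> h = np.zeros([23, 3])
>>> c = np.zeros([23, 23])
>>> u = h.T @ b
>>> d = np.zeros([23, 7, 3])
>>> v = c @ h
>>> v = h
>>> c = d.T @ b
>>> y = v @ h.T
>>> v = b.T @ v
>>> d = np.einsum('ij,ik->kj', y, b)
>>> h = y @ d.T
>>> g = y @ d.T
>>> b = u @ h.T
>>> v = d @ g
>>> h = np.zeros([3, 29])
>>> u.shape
(3, 3)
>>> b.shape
(3, 23)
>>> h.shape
(3, 29)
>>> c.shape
(3, 7, 3)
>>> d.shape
(3, 23)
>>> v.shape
(3, 3)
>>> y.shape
(23, 23)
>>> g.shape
(23, 3)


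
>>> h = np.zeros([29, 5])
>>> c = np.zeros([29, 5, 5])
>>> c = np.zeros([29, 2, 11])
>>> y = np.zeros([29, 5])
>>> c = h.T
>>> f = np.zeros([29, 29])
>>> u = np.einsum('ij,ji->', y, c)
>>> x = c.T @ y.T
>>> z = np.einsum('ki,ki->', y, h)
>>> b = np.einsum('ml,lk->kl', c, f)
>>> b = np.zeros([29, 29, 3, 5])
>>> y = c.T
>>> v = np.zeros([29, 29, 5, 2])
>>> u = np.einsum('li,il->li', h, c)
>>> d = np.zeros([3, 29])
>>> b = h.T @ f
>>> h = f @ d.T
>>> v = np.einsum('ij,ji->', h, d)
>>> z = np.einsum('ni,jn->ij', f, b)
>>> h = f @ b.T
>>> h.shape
(29, 5)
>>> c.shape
(5, 29)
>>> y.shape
(29, 5)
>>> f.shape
(29, 29)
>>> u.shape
(29, 5)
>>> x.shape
(29, 29)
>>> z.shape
(29, 5)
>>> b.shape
(5, 29)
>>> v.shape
()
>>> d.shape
(3, 29)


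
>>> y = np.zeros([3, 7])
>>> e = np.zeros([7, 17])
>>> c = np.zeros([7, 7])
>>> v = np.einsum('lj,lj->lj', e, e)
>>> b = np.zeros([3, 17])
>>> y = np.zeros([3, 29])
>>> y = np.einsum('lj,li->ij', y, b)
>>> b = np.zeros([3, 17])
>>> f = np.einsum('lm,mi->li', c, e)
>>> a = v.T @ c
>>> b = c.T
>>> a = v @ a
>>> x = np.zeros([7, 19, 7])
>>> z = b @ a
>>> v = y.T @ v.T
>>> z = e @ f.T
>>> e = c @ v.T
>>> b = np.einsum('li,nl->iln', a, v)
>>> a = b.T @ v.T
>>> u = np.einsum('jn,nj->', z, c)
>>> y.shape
(17, 29)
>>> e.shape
(7, 29)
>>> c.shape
(7, 7)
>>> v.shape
(29, 7)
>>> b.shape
(7, 7, 29)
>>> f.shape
(7, 17)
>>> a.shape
(29, 7, 29)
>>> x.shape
(7, 19, 7)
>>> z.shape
(7, 7)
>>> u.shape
()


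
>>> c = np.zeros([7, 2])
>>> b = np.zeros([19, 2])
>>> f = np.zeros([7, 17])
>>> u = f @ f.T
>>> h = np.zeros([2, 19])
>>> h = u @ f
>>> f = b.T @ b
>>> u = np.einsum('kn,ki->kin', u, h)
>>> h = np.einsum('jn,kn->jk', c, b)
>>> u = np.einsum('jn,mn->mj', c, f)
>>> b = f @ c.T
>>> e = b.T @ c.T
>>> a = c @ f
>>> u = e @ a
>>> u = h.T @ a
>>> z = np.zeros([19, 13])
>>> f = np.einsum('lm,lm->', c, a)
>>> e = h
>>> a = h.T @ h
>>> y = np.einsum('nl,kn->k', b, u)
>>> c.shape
(7, 2)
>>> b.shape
(2, 7)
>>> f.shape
()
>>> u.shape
(19, 2)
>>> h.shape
(7, 19)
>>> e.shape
(7, 19)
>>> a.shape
(19, 19)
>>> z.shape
(19, 13)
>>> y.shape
(19,)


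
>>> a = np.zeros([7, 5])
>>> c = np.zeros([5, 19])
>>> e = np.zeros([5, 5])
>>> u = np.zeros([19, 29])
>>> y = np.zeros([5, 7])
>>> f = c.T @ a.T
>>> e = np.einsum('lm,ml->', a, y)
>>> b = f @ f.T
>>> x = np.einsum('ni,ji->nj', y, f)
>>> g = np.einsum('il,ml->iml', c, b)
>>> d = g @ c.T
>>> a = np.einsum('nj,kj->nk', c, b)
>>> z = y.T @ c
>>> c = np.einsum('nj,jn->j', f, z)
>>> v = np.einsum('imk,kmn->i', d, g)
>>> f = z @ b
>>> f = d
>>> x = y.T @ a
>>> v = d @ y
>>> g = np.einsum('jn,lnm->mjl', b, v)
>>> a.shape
(5, 19)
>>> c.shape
(7,)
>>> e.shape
()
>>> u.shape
(19, 29)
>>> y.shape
(5, 7)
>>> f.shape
(5, 19, 5)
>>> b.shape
(19, 19)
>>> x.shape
(7, 19)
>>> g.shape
(7, 19, 5)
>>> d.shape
(5, 19, 5)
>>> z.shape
(7, 19)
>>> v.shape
(5, 19, 7)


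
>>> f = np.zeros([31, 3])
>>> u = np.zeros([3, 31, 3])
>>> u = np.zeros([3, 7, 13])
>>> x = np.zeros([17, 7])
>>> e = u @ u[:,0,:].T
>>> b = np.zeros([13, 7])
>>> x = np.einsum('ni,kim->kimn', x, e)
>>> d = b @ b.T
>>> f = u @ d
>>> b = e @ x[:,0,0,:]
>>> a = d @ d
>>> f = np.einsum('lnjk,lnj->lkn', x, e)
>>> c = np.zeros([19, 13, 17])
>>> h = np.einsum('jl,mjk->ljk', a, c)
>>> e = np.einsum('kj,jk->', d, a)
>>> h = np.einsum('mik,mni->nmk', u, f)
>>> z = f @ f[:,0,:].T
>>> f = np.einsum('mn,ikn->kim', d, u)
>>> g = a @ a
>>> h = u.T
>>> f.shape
(7, 3, 13)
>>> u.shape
(3, 7, 13)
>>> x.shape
(3, 7, 3, 17)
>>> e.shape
()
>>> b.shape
(3, 7, 17)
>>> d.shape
(13, 13)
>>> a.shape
(13, 13)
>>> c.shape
(19, 13, 17)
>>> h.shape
(13, 7, 3)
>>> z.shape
(3, 17, 3)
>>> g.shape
(13, 13)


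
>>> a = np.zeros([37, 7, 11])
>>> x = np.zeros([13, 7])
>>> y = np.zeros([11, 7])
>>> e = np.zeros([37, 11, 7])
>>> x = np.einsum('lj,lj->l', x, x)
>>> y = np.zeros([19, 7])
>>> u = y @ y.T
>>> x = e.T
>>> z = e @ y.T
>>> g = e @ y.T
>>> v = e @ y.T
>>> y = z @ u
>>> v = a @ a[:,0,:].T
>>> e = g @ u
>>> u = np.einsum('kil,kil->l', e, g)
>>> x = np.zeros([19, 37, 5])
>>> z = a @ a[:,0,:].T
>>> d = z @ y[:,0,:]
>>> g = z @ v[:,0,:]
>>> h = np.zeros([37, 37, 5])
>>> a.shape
(37, 7, 11)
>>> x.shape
(19, 37, 5)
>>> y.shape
(37, 11, 19)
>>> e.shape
(37, 11, 19)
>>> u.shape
(19,)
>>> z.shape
(37, 7, 37)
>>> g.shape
(37, 7, 37)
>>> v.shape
(37, 7, 37)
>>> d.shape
(37, 7, 19)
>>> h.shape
(37, 37, 5)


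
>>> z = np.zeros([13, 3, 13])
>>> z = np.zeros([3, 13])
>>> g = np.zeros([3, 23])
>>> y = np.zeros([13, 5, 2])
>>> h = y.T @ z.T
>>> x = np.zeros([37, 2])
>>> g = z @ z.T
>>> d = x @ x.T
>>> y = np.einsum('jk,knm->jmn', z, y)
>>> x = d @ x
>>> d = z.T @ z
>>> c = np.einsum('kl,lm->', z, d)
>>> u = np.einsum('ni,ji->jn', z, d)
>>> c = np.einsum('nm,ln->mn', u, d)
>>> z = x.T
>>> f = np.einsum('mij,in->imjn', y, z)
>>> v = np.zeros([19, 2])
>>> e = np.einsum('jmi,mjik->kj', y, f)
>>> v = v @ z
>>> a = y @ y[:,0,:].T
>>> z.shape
(2, 37)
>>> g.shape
(3, 3)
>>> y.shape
(3, 2, 5)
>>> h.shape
(2, 5, 3)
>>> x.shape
(37, 2)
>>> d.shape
(13, 13)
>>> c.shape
(3, 13)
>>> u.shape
(13, 3)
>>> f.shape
(2, 3, 5, 37)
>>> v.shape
(19, 37)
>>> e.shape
(37, 3)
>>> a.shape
(3, 2, 3)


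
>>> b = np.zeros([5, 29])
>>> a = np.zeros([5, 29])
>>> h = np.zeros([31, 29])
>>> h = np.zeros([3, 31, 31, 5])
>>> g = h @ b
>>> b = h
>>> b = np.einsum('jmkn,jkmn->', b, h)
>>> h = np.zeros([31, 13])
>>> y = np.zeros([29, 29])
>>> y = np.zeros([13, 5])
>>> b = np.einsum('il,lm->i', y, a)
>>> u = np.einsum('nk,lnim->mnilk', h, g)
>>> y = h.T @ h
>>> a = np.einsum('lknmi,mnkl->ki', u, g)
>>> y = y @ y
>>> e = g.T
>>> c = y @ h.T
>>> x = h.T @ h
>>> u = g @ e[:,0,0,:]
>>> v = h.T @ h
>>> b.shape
(13,)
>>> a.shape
(31, 13)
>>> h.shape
(31, 13)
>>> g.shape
(3, 31, 31, 29)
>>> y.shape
(13, 13)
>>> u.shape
(3, 31, 31, 3)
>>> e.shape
(29, 31, 31, 3)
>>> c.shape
(13, 31)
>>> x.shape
(13, 13)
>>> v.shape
(13, 13)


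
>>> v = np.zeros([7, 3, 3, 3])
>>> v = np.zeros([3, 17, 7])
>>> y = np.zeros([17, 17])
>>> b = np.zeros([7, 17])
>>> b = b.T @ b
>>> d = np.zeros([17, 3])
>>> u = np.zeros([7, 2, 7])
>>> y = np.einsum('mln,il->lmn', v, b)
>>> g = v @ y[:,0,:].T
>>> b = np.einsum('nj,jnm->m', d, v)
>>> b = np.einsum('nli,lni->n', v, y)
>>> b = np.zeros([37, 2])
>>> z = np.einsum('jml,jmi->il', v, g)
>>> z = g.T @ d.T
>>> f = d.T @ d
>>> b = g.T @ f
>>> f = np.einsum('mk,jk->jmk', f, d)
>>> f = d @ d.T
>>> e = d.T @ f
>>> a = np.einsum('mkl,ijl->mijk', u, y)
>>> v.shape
(3, 17, 7)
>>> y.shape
(17, 3, 7)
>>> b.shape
(17, 17, 3)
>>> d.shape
(17, 3)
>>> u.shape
(7, 2, 7)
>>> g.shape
(3, 17, 17)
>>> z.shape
(17, 17, 17)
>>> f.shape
(17, 17)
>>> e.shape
(3, 17)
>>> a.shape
(7, 17, 3, 2)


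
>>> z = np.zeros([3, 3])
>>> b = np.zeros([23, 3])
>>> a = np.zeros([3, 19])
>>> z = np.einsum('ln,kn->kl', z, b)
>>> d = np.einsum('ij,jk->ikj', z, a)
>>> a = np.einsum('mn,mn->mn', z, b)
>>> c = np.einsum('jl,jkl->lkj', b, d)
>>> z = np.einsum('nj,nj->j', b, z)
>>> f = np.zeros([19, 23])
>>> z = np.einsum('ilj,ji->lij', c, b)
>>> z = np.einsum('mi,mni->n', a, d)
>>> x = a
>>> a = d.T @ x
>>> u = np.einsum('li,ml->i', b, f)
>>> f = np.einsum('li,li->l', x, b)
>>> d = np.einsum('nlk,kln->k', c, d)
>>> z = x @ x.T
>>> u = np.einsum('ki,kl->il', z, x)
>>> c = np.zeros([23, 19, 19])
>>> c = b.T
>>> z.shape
(23, 23)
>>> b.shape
(23, 3)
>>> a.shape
(3, 19, 3)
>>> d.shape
(23,)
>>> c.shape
(3, 23)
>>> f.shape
(23,)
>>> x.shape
(23, 3)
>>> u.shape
(23, 3)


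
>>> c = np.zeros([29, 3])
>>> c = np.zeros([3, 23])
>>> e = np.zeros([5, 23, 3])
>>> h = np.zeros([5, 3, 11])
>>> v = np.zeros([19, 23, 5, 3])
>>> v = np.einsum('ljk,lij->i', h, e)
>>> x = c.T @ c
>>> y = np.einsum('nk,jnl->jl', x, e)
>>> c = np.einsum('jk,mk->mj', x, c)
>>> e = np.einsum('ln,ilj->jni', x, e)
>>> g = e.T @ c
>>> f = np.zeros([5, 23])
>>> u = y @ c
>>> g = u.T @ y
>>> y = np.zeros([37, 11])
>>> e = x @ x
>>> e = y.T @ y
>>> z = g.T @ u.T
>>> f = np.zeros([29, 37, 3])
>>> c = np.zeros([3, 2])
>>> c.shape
(3, 2)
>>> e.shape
(11, 11)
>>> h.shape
(5, 3, 11)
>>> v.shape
(23,)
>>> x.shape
(23, 23)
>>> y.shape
(37, 11)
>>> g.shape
(23, 3)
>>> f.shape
(29, 37, 3)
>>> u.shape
(5, 23)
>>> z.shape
(3, 5)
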